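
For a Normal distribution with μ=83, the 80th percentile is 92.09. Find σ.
σ = 10.8006

For X ~ Normal(μ, σ), the p-th percentile satisfies x = μ + z_p × σ,
where z_p = Φ⁻¹(p) is the standard normal quantile.

Step 1: z_{0.8} = Φ⁻¹(0.8) = 0.8416

Step 2: Solve for σ:
92.09 = 83 + 0.8416 × σ
σ = (92.09 - 83) / 0.8416
σ = 9.09 / 0.8416
σ = 10.8006

Verification: μ + z × σ = 83 + 0.8416 × 10.8006 = 92.09 ✓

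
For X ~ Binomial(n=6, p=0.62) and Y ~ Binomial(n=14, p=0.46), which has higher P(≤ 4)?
X has higher probability (P(X ≤ 4) = 0.7343 > P(Y ≤ 4) = 0.1490)

Compute P(≤ 4) for each distribution:

X ~ Binomial(n=6, p=0.62):
P(X ≤ 4) = 0.7343

Y ~ Binomial(n=14, p=0.46):
P(Y ≤ 4) = 0.1490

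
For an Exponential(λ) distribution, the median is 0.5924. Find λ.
λ = 1.1701

For X ~ Exponential(λ), the CDF is F(x) = 1 - e^(-λx).
The median m satisfies F(m) = 0.5:
1 - e^(-λm) = 0.5
e^(-λm) = 0.5
λm = ln(2)
m = ln(2) / λ

Given m = 0.5924:
λ = ln(2) / 0.5924 = 0.693147 / 0.5924 = 1.1701

Verification: ln(2) / 1.1701 = 0.5924 ✓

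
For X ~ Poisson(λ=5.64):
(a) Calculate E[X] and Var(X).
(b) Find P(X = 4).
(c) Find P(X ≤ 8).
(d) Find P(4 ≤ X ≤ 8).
(a) E[X] = 5.6400, Var(X) = 5.6400
(b) P(X = 4) = 0.149791
(c) P(X ≤ 8) = 0.882099
(d) P(4 ≤ X ≤ 8) = 0.695766

We have X ~ Poisson(λ=5.64).

(a) Moments:
E[X] = 5.6400
Var(X) = 5.6400
σ = √Var(X) = 2.3749

(b) Point probability using PMF:
P(X = 4) = 0.149791

(c) Cumulative probability using CDF:
P(X ≤ 8) = F(8) = 0.882099

(d) Range probability:
P(4 ≤ X ≤ 8) = P(X ≤ 8) - P(X ≤ 3)
                   = F(8) - F(3)
                   = 0.882099 - 0.186333
                   = 0.695766

This means approximately 69.6% of outcomes fall in the interval [4, 8].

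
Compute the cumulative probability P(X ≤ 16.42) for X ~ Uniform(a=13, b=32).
0.180000

We have X ~ Uniform(a=13, b=32).

The CDF gives us P(X ≤ k).

Using the CDF:
P(X ≤ 16.42) = 0.180000

This means there's approximately a 18.0% chance that X is at most 16.42.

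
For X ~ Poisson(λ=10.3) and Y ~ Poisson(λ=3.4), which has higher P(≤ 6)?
Y has higher probability (P(Y ≤ 6) = 0.9421 > P(X ≤ 6) = 0.1123)

Compute P(≤ 6) for each distribution:

X ~ Poisson(λ=10.3):
P(X ≤ 6) = 0.1123

Y ~ Poisson(λ=3.4):
P(Y ≤ 6) = 0.9421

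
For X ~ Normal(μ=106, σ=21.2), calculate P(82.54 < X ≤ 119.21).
0.599162

We have X ~ Normal(μ=106, σ=21.2).

To find P(82.54 < X ≤ 119.21), we use:
P(82.54 < X ≤ 119.21) = P(X ≤ 119.21) - P(X ≤ 82.54)
                 = F(119.21) - F(82.54)
                 = 0.733395 - 0.134233
                 = 0.599162

So there's approximately a 59.9% chance that X falls in this range.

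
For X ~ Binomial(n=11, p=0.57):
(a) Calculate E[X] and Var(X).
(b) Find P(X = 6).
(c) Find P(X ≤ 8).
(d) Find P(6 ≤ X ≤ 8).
(a) E[X] = 6.2700, Var(X) = 2.6961
(b) P(X = 6) = 0.232934
(c) P(X ≤ 8) = 0.916221
(d) P(6 ≤ X ≤ 8) = 0.599667

We have X ~ Binomial(n=11, p=0.57).

(a) Moments:
E[X] = 6.2700
Var(X) = 2.6961
σ = √Var(X) = 1.6420

(b) Point probability using PMF:
P(X = 6) = 0.232934

(c) Cumulative probability using CDF:
P(X ≤ 8) = F(8) = 0.916221

(d) Range probability:
P(6 ≤ X ≤ 8) = P(X ≤ 8) - P(X ≤ 5)
                   = F(8) - F(5)
                   = 0.916221 - 0.316554
                   = 0.599667

This means approximately 60.0% of outcomes fall in the interval [6, 8].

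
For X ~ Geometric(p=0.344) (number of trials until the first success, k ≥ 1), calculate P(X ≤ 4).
0.814811

We have X ~ Geometric(p=0.344) (number of trials until the first success, k ≥ 1).

The CDF gives us P(X ≤ k).

Using the CDF:
P(X ≤ 4) = 0.814811

This means there's approximately a 81.5% chance that X is at most 4.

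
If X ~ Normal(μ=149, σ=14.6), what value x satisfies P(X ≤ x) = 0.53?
150.0989

We have X ~ Normal(μ=149, σ=14.6).

We want to find x such that P(X ≤ x) = 0.53.

This is the 53rd percentile, which means 53% of values fall below this point.

Using the inverse CDF (quantile function):
x = F⁻¹(0.53) = 150.0989

Verification: P(X ≤ 150.0989) = 0.53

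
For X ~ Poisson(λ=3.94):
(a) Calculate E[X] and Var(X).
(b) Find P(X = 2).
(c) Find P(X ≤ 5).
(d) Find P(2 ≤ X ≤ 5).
(a) E[X] = 3.9400, Var(X) = 3.9400
(b) P(X = 2) = 0.150953
(c) P(X ≤ 5) = 0.794436
(d) P(2 ≤ X ≤ 5) = 0.698362

We have X ~ Poisson(λ=3.94).

(a) Moments:
E[X] = 3.9400
Var(X) = 3.9400
σ = √Var(X) = 1.9849

(b) Point probability using PMF:
P(X = 2) = 0.150953

(c) Cumulative probability using CDF:
P(X ≤ 5) = F(5) = 0.794436

(d) Range probability:
P(2 ≤ X ≤ 5) = P(X ≤ 5) - P(X ≤ 1)
                   = F(5) - F(1)
                   = 0.794436 - 0.096074
                   = 0.698362

This means approximately 69.8% of outcomes fall in the interval [2, 5].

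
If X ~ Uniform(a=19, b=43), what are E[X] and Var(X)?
E[X] = 31.0000, Var(X) = 48.0000

We have X ~ Uniform(a=19, b=43).

For a Uniform distribution with a=19, b=43:

Expected value:
E[X] = 31.0000

Variance:
Var(X) = 48.0000

Standard deviation:
σ = √Var(X) = 6.9282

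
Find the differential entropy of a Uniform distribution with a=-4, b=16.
2.9957 nats

We have X ~ Uniform(a=-4, b=16).

The differential entropy measures the uncertainty or information content of the distribution.

For a Uniform distribution with a=-4, b=16:
h(X) = 2.9957 nats

(In bits, this would be 4.3219 bits.)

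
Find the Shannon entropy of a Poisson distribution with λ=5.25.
2.2299 nats

We have X ~ Poisson(λ=5.25).

The Shannon entropy measures the uncertainty or information content of the distribution.

For a Poisson distribution with λ=5.25:
H(X) = 2.2299 nats

(In bits, this would be 3.2171 bits.)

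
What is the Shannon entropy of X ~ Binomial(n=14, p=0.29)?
1.9411 nats

We have X ~ Binomial(n=14, p=0.29).

The Shannon entropy measures the uncertainty or information content of the distribution.

For a Binomial distribution with n=14, p=0.29:
H(X) = 1.9411 nats

(In bits, this would be 2.8003 bits.)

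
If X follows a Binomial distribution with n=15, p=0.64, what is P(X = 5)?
0.011789

We have X ~ Binomial(n=15, p=0.64).

For a Binomial distribution, the PMF gives us the probability of each outcome.

Using the PMF formula:
P(X = 5) = 0.011789

Rounded to 4 decimal places: 0.0118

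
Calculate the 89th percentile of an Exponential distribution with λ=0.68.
3.2460

We have X ~ Exponential(λ=0.68).

We want to find x such that P(X ≤ x) = 0.89.

This is the 89th percentile, which means 89% of values fall below this point.

Using the inverse CDF (quantile function):
x = F⁻¹(0.89) = 3.2460

Verification: P(X ≤ 3.2460) = 0.89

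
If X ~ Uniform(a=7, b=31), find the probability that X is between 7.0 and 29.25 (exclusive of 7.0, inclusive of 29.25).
0.927083

We have X ~ Uniform(a=7, b=31).

To find P(7.0 < X ≤ 29.25), we use:
P(7.0 < X ≤ 29.25) = P(X ≤ 29.25) - P(X ≤ 7.0)
                 = F(29.25) - F(7.0)
                 = 0.927083 - 0.000000
                 = 0.927083

So there's approximately a 92.7% chance that X falls in this range.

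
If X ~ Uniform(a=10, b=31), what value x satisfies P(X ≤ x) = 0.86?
28.0600

We have X ~ Uniform(a=10, b=31).

We want to find x such that P(X ≤ x) = 0.86.

This is the 86th percentile, which means 86% of values fall below this point.

Using the inverse CDF (quantile function):
x = F⁻¹(0.86) = 28.0600

Verification: P(X ≤ 28.0600) = 0.86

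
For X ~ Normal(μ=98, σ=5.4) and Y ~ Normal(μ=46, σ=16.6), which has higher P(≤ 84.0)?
Y has higher probability (P(Y ≤ 84.0) = 0.9890 > P(X ≤ 84.0) = 0.0048)

Compute P(≤ 84.0) for each distribution:

X ~ Normal(μ=98, σ=5.4):
P(X ≤ 84.0) = 0.0048

Y ~ Normal(μ=46, σ=16.6):
P(Y ≤ 84.0) = 0.9890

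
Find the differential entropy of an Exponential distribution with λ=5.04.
-0.6174 nats

We have X ~ Exponential(λ=5.04).

The differential entropy measures the uncertainty or information content of the distribution.

For an Exponential distribution with λ=5.04:
h(X) = -0.6174 nats

(In bits, this would be -0.8907 bits.)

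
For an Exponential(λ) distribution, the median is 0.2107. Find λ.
λ = 3.2897

For X ~ Exponential(λ), the CDF is F(x) = 1 - e^(-λx).
The median m satisfies F(m) = 0.5:
1 - e^(-λm) = 0.5
e^(-λm) = 0.5
λm = ln(2)
m = ln(2) / λ

Given m = 0.2107:
λ = ln(2) / 0.2107 = 0.693147 / 0.2107 = 3.2897

Verification: ln(2) / 3.2897 = 0.2107 ✓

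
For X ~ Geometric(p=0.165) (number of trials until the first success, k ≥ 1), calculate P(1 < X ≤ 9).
0.637677

We have X ~ Geometric(p=0.165) (number of trials until the first success, k ≥ 1).

To find P(1 < X ≤ 9), we use:
P(1 < X ≤ 9) = P(X ≤ 9) - P(X ≤ 1)
                 = F(9) - F(1)
                 = 0.802677 - 0.165000
                 = 0.637677

So there's approximately a 63.8% chance that X falls in this range.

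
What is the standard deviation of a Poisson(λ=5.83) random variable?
2.4145

We have X ~ Poisson(λ=5.83).

For a Poisson distribution with λ=5.83:
σ = √Var(X) = 2.4145

The standard deviation is the square root of the variance.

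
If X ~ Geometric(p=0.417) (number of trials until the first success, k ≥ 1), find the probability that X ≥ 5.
0.115525

We have X ~ Geometric(p=0.417) (number of trials until the first success, k ≥ 1).

For discrete distributions, P(X ≥ 5) = 1 - P(X ≤ 4).

P(X ≤ 4) = 0.884475
P(X ≥ 5) = 1 - 0.884475 = 0.115525

So there's approximately a 11.6% chance that X is at least 5.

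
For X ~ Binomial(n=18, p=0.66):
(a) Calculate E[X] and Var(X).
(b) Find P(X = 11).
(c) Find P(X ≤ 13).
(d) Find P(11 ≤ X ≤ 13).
(a) E[X] = 11.8800, Var(X) = 4.0392
(b) P(X = 11) = 0.173018
(c) P(X ≤ 13) = 0.786591
(d) P(11 ≤ X ≤ 13) = 0.544462

We have X ~ Binomial(n=18, p=0.66).

(a) Moments:
E[X] = 11.8800
Var(X) = 4.0392
σ = √Var(X) = 2.0098

(b) Point probability using PMF:
P(X = 11) = 0.173018

(c) Cumulative probability using CDF:
P(X ≤ 13) = F(13) = 0.786591

(d) Range probability:
P(11 ≤ X ≤ 13) = P(X ≤ 13) - P(X ≤ 10)
                   = F(13) - F(10)
                   = 0.786591 - 0.242128
                   = 0.544462

This means approximately 54.4% of outcomes fall in the interval [11, 13].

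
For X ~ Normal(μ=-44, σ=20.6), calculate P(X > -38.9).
0.402232

We have X ~ Normal(μ=-44, σ=20.6).

P(X > -38.9) = 1 - P(X ≤ -38.9)
                = 1 - F(-38.9)
                = 1 - 0.597768
                = 0.402232

So there's approximately a 40.2% chance that X exceeds -38.9.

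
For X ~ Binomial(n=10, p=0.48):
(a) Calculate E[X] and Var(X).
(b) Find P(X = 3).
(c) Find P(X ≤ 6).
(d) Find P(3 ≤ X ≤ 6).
(a) E[X] = 4.8000, Var(X) = 2.4960
(b) P(X = 3) = 0.136436
(c) P(X ≤ 6) = 0.858973
(d) P(3 ≤ X ≤ 6) = 0.788757

We have X ~ Binomial(n=10, p=0.48).

(a) Moments:
E[X] = 4.8000
Var(X) = 2.4960
σ = √Var(X) = 1.5799

(b) Point probability using PMF:
P(X = 3) = 0.136436

(c) Cumulative probability using CDF:
P(X ≤ 6) = F(6) = 0.858973

(d) Range probability:
P(3 ≤ X ≤ 6) = P(X ≤ 6) - P(X ≤ 2)
                   = F(6) - F(2)
                   = 0.858973 - 0.070216
                   = 0.788757

This means approximately 78.9% of outcomes fall in the interval [3, 6].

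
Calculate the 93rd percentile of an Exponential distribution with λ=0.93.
2.8594

We have X ~ Exponential(λ=0.93).

We want to find x such that P(X ≤ x) = 0.93.

This is the 93rd percentile, which means 93% of values fall below this point.

Using the inverse CDF (quantile function):
x = F⁻¹(0.93) = 2.8594

Verification: P(X ≤ 2.8594) = 0.93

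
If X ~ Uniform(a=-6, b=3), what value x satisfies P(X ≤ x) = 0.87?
1.8300

We have X ~ Uniform(a=-6, b=3).

We want to find x such that P(X ≤ x) = 0.87.

This is the 87th percentile, which means 87% of values fall below this point.

Using the inverse CDF (quantile function):
x = F⁻¹(0.87) = 1.8300

Verification: P(X ≤ 1.8300) = 0.87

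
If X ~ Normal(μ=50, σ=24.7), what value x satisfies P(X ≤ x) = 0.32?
38.4478

We have X ~ Normal(μ=50, σ=24.7).

We want to find x such that P(X ≤ x) = 0.32.

This is the 32nd percentile, which means 32% of values fall below this point.

Using the inverse CDF (quantile function):
x = F⁻¹(0.32) = 38.4478

Verification: P(X ≤ 38.4478) = 0.32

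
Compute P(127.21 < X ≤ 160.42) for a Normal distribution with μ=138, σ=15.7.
0.677399

We have X ~ Normal(μ=138, σ=15.7).

To find P(127.21 < X ≤ 160.42), we use:
P(127.21 < X ≤ 160.42) = P(X ≤ 160.42) - P(X ≤ 127.21)
                 = F(160.42) - F(127.21)
                 = 0.923358 - 0.245959
                 = 0.677399

So there's approximately a 67.7% chance that X falls in this range.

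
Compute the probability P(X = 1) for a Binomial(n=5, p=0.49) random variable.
0.165747

We have X ~ Binomial(n=5, p=0.49).

For a Binomial distribution, the PMF gives us the probability of each outcome.

Using the PMF formula:
P(X = 1) = 0.165747

Rounded to 4 decimal places: 0.1657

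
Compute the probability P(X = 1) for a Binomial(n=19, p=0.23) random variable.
0.039565

We have X ~ Binomial(n=19, p=0.23).

For a Binomial distribution, the PMF gives us the probability of each outcome.

Using the PMF formula:
P(X = 1) = 0.039565

Rounded to 4 decimal places: 0.0396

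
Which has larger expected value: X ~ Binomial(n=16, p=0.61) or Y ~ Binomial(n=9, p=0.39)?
X has larger mean (9.7600 > 3.5100)

Compute the expected value for each distribution:

X ~ Binomial(n=16, p=0.61):
E[X] = 9.7600

Y ~ Binomial(n=9, p=0.39):
E[Y] = 3.5100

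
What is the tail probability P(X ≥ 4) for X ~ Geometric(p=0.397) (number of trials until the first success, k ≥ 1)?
0.219256

We have X ~ Geometric(p=0.397) (number of trials until the first success, k ≥ 1).

For discrete distributions, P(X ≥ 4) = 1 - P(X ≤ 3).

P(X ≤ 3) = 0.780744
P(X ≥ 4) = 1 - 0.780744 = 0.219256

So there's approximately a 21.9% chance that X is at least 4.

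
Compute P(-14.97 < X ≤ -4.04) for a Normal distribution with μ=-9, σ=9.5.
0.434337

We have X ~ Normal(μ=-9, σ=9.5).

To find P(-14.97 < X ≤ -4.04), we use:
P(-14.97 < X ≤ -4.04) = P(X ≤ -4.04) - P(X ≤ -14.97)
                 = F(-4.04) - F(-14.97)
                 = 0.699201 - 0.264864
                 = 0.434337

So there's approximately a 43.4% chance that X falls in this range.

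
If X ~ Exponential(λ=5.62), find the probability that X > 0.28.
0.207298

We have X ~ Exponential(λ=5.62).

P(X > 0.28) = 1 - P(X ≤ 0.28)
                = 1 - F(0.28)
                = 1 - 0.792702
                = 0.207298

So there's approximately a 20.7% chance that X exceeds 0.28.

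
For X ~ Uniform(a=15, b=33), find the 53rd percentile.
24.5400

We have X ~ Uniform(a=15, b=33).

We want to find x such that P(X ≤ x) = 0.53.

This is the 53rd percentile, which means 53% of values fall below this point.

Using the inverse CDF (quantile function):
x = F⁻¹(0.53) = 24.5400

Verification: P(X ≤ 24.5400) = 0.53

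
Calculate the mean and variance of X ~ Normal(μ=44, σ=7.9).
E[X] = 44.0000, Var(X) = 62.4100

We have X ~ Normal(μ=44, σ=7.9).

For a Normal distribution with μ=44, σ=7.9:

Expected value:
E[X] = 44.0000

Variance:
Var(X) = 62.4100

Standard deviation:
σ = √Var(X) = 7.9000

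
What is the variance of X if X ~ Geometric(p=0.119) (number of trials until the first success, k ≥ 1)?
62.2131

We have X ~ Geometric(p=0.119) (number of trials until the first success, k ≥ 1).

For a Geometric distribution with p=0.119 (number of trials until the first success, k ≥ 1):
Var(X) = 62.2131

The variance measures the spread of the distribution around the mean.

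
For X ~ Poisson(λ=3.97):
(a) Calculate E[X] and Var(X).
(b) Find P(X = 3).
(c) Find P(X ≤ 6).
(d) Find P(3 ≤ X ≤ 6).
(a) E[X] = 3.9700, Var(X) = 3.9700
(b) P(X = 3) = 0.196821
(c) P(X ≤ 6) = 0.892428
(d) P(3 ≤ X ≤ 6) = 0.649896

We have X ~ Poisson(λ=3.97).

(a) Moments:
E[X] = 3.9700
Var(X) = 3.9700
σ = √Var(X) = 1.9925

(b) Point probability using PMF:
P(X = 3) = 0.196821

(c) Cumulative probability using CDF:
P(X ≤ 6) = F(6) = 0.892428

(d) Range probability:
P(3 ≤ X ≤ 6) = P(X ≤ 6) - P(X ≤ 2)
                   = F(6) - F(2)
                   = 0.892428 - 0.242532
                   = 0.649896

This means approximately 65.0% of outcomes fall in the interval [3, 6].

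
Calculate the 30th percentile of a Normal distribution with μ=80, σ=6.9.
76.3816

We have X ~ Normal(μ=80, σ=6.9).

We want to find x such that P(X ≤ x) = 0.3.

This is the 30th percentile, which means 30% of values fall below this point.

Using the inverse CDF (quantile function):
x = F⁻¹(0.3) = 76.3816

Verification: P(X ≤ 76.3816) = 0.3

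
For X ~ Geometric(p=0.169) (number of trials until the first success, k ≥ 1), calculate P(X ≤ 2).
0.309439

We have X ~ Geometric(p=0.169) (number of trials until the first success, k ≥ 1).

The CDF gives us P(X ≤ k).

Using the CDF:
P(X ≤ 2) = 0.309439

This means there's approximately a 30.9% chance that X is at most 2.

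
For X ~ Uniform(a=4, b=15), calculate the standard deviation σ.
3.1754

We have X ~ Uniform(a=4, b=15).

For a Uniform distribution with a=4, b=15:
σ = √Var(X) = 3.1754

The standard deviation is the square root of the variance.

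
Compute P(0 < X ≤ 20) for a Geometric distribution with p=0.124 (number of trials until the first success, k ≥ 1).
0.929192

We have X ~ Geometric(p=0.124) (number of trials until the first success, k ≥ 1).

To find P(0 < X ≤ 20), we use:
P(0 < X ≤ 20) = P(X ≤ 20) - P(X ≤ 0)
                 = F(20) - F(0)
                 = 0.929192 - 0.000000
                 = 0.929192

So there's approximately a 92.9% chance that X falls in this range.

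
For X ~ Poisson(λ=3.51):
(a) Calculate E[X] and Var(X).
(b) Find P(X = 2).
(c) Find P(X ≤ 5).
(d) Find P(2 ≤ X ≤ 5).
(a) E[X] = 3.5100, Var(X) = 3.5100
(b) P(X = 2) = 0.184166
(c) P(X ≤ 5) = 0.856289
(d) P(2 ≤ X ≤ 5) = 0.721454

We have X ~ Poisson(λ=3.51).

(a) Moments:
E[X] = 3.5100
Var(X) = 3.5100
σ = √Var(X) = 1.8735

(b) Point probability using PMF:
P(X = 2) = 0.184166

(c) Cumulative probability using CDF:
P(X ≤ 5) = F(5) = 0.856289

(d) Range probability:
P(2 ≤ X ≤ 5) = P(X ≤ 5) - P(X ≤ 1)
                   = F(5) - F(1)
                   = 0.856289 - 0.134835
                   = 0.721454

This means approximately 72.1% of outcomes fall in the interval [2, 5].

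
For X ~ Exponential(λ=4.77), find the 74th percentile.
0.2824

We have X ~ Exponential(λ=4.77).

We want to find x such that P(X ≤ x) = 0.74.

This is the 74th percentile, which means 74% of values fall below this point.

Using the inverse CDF (quantile function):
x = F⁻¹(0.74) = 0.2824

Verification: P(X ≤ 0.2824) = 0.74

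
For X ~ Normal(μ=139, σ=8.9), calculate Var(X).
79.2100

We have X ~ Normal(μ=139, σ=8.9).

For a Normal distribution with μ=139, σ=8.9:
Var(X) = 79.2100

The variance measures the spread of the distribution around the mean.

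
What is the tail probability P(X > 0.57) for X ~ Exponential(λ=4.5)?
0.076919

We have X ~ Exponential(λ=4.5).

P(X > 0.57) = 1 - P(X ≤ 0.57)
                = 1 - F(0.57)
                = 1 - 0.923081
                = 0.076919

So there's approximately a 7.7% chance that X exceeds 0.57.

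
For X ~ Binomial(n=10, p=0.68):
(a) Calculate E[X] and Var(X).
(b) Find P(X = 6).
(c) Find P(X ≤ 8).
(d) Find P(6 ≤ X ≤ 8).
(a) E[X] = 6.8000, Var(X) = 2.1760
(b) P(X = 6) = 0.217707
(c) P(X ≤ 8) = 0.879382
(d) P(6 ≤ X ≤ 8) = 0.692727

We have X ~ Binomial(n=10, p=0.68).

(a) Moments:
E[X] = 6.8000
Var(X) = 2.1760
σ = √Var(X) = 1.4751

(b) Point probability using PMF:
P(X = 6) = 0.217707

(c) Cumulative probability using CDF:
P(X ≤ 8) = F(8) = 0.879382

(d) Range probability:
P(6 ≤ X ≤ 8) = P(X ≤ 8) - P(X ≤ 5)
                   = F(8) - F(5)
                   = 0.879382 - 0.186655
                   = 0.692727

This means approximately 69.3% of outcomes fall in the interval [6, 8].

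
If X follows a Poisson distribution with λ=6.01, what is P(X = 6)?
0.160622

We have X ~ Poisson(λ=6.01).

For a Poisson distribution, the PMF gives us the probability of each outcome.

Using the PMF formula:
P(X = 6) = 0.160622

Rounded to 4 decimal places: 0.1606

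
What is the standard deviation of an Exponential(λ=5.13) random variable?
0.1949

We have X ~ Exponential(λ=5.13).

For an Exponential distribution with λ=5.13:
σ = √Var(X) = 0.1949

The standard deviation is the square root of the variance.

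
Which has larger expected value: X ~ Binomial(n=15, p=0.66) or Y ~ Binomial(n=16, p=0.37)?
X has larger mean (9.9000 > 5.9200)

Compute the expected value for each distribution:

X ~ Binomial(n=15, p=0.66):
E[X] = 9.9000

Y ~ Binomial(n=16, p=0.37):
E[Y] = 5.9200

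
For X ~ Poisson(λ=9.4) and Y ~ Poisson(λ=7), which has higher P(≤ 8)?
Y has higher probability (P(Y ≤ 8) = 0.7291 > P(X ≤ 8) = 0.4042)

Compute P(≤ 8) for each distribution:

X ~ Poisson(λ=9.4):
P(X ≤ 8) = 0.4042

Y ~ Poisson(λ=7):
P(Y ≤ 8) = 0.7291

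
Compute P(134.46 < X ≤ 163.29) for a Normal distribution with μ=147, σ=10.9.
0.807499

We have X ~ Normal(μ=147, σ=10.9).

To find P(134.46 < X ≤ 163.29), we use:
P(134.46 < X ≤ 163.29) = P(X ≤ 163.29) - P(X ≤ 134.46)
                 = F(163.29) - F(134.46)
                 = 0.932477 - 0.124977
                 = 0.807499

So there's approximately a 80.7% chance that X falls in this range.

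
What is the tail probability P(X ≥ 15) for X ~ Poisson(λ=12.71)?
0.295625

We have X ~ Poisson(λ=12.71).

For discrete distributions, P(X ≥ 15) = 1 - P(X ≤ 14).

P(X ≤ 14) = 0.704375
P(X ≥ 15) = 1 - 0.704375 = 0.295625

So there's approximately a 29.6% chance that X is at least 15.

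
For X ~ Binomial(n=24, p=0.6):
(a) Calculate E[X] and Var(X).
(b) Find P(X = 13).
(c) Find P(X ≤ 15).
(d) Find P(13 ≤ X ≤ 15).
(a) E[X] = 14.4000, Var(X) = 5.7600
(b) P(X = 13) = 0.136740
(c) P(X ≤ 15) = 0.672078
(d) P(13 ≤ X ≤ 15) = 0.459056

We have X ~ Binomial(n=24, p=0.6).

(a) Moments:
E[X] = 14.4000
Var(X) = 5.7600
σ = √Var(X) = 2.4000

(b) Point probability using PMF:
P(X = 13) = 0.136740

(c) Cumulative probability using CDF:
P(X ≤ 15) = F(15) = 0.672078

(d) Range probability:
P(13 ≤ X ≤ 15) = P(X ≤ 15) - P(X ≤ 12)
                   = F(15) - F(12)
                   = 0.672078 - 0.213022
                   = 0.459056

This means approximately 45.9% of outcomes fall in the interval [13, 15].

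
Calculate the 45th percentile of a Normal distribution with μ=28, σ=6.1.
27.2335

We have X ~ Normal(μ=28, σ=6.1).

We want to find x such that P(X ≤ x) = 0.45.

This is the 45th percentile, which means 45% of values fall below this point.

Using the inverse CDF (quantile function):
x = F⁻¹(0.45) = 27.2335

Verification: P(X ≤ 27.2335) = 0.45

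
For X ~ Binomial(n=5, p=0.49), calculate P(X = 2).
0.318495

We have X ~ Binomial(n=5, p=0.49).

For a Binomial distribution, the PMF gives us the probability of each outcome.

Using the PMF formula:
P(X = 2) = 0.318495

Rounded to 4 decimal places: 0.3185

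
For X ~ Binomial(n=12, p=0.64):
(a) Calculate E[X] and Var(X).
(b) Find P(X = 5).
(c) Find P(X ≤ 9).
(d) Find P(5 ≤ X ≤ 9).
(a) E[X] = 7.6800, Var(X) = 2.7648
(b) P(X = 5) = 0.066641
(c) P(X ≤ 9) = 0.864785
(d) P(5 ≤ X ≤ 9) = 0.834405

We have X ~ Binomial(n=12, p=0.64).

(a) Moments:
E[X] = 7.6800
Var(X) = 2.7648
σ = √Var(X) = 1.6628

(b) Point probability using PMF:
P(X = 5) = 0.066641

(c) Cumulative probability using CDF:
P(X ≤ 9) = F(9) = 0.864785

(d) Range probability:
P(5 ≤ X ≤ 9) = P(X ≤ 9) - P(X ≤ 4)
                   = F(9) - F(4)
                   = 0.864785 - 0.030380
                   = 0.834405

This means approximately 83.4% of outcomes fall in the interval [5, 9].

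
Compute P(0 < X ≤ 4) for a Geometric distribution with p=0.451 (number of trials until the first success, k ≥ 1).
0.909157

We have X ~ Geometric(p=0.451) (number of trials until the first success, k ≥ 1).

To find P(0 < X ≤ 4), we use:
P(0 < X ≤ 4) = P(X ≤ 4) - P(X ≤ 0)
                 = F(4) - F(0)
                 = 0.909157 - 0.000000
                 = 0.909157

So there's approximately a 90.9% chance that X falls in this range.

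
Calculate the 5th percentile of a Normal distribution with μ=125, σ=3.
120.0654

We have X ~ Normal(μ=125, σ=3).

We want to find x such that P(X ≤ x) = 0.05.

This is the 5th percentile, which means 5% of values fall below this point.

Using the inverse CDF (quantile function):
x = F⁻¹(0.05) = 120.0654

Verification: P(X ≤ 120.0654) = 0.05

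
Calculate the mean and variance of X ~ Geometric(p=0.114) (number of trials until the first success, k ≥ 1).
E[X] = 8.7719, Var(X) = 68.1748

We have X ~ Geometric(p=0.114) (number of trials until the first success, k ≥ 1).

For a Geometric distribution with p=0.114 (number of trials until the first success, k ≥ 1):

Expected value:
E[X] = 8.7719

Variance:
Var(X) = 68.1748

Standard deviation:
σ = √Var(X) = 8.2568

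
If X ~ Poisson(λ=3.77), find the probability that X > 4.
0.326330

We have X ~ Poisson(λ=3.77).

P(X > 4) = 1 - P(X ≤ 4)
                = 1 - F(4)
                = 1 - 0.673670
                = 0.326330

So there's approximately a 32.6% chance that X exceeds 4.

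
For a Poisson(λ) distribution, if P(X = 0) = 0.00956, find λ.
λ = 4.6502

For a Poisson(λ) distribution, the PMF at 0 is:
P(X = 0) = λ^0 e^(-λ) / 0! = e^(-λ)

Given P(X = 0) = 0.00956:
e^(-λ) = 0.00956
-λ = ln(0.00956)
λ = -ln(0.00956) = 4.6502

Verification: e^(-4.6502) = 0.00956 ✓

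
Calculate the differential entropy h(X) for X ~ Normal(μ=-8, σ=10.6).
3.7798 nats

We have X ~ Normal(μ=-8, σ=10.6).

The differential entropy measures the uncertainty or information content of the distribution.

For a Normal distribution with μ=-8, σ=10.6:
h(X) = 3.7798 nats

(In bits, this would be 5.4531 bits.)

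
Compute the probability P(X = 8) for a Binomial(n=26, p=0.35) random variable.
0.150918

We have X ~ Binomial(n=26, p=0.35).

For a Binomial distribution, the PMF gives us the probability of each outcome.

Using the PMF formula:
P(X = 8) = 0.150918

Rounded to 4 decimal places: 0.1509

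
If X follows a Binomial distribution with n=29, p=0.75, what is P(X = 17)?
0.023252

We have X ~ Binomial(n=29, p=0.75).

For a Binomial distribution, the PMF gives us the probability of each outcome.

Using the PMF formula:
P(X = 17) = 0.023252

Rounded to 4 decimal places: 0.0233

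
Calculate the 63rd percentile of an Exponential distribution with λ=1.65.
0.6026

We have X ~ Exponential(λ=1.65).

We want to find x such that P(X ≤ x) = 0.63.

This is the 63rd percentile, which means 63% of values fall below this point.

Using the inverse CDF (quantile function):
x = F⁻¹(0.63) = 0.6026

Verification: P(X ≤ 0.6026) = 0.63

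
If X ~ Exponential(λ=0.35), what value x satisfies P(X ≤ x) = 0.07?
0.2073

We have X ~ Exponential(λ=0.35).

We want to find x such that P(X ≤ x) = 0.07.

This is the 7th percentile, which means 7% of values fall below this point.

Using the inverse CDF (quantile function):
x = F⁻¹(0.07) = 0.2073

Verification: P(X ≤ 0.2073) = 0.07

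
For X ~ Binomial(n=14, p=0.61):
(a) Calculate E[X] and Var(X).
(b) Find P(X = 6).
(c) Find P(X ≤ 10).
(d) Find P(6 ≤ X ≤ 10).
(a) E[X] = 8.5400, Var(X) = 3.3306
(b) P(X = 6) = 0.082804
(c) P(X ≤ 10) = 0.859477
(d) P(6 ≤ X ≤ 10) = 0.809816

We have X ~ Binomial(n=14, p=0.61).

(a) Moments:
E[X] = 8.5400
Var(X) = 3.3306
σ = √Var(X) = 1.8250

(b) Point probability using PMF:
P(X = 6) = 0.082804

(c) Cumulative probability using CDF:
P(X ≤ 10) = F(10) = 0.859477

(d) Range probability:
P(6 ≤ X ≤ 10) = P(X ≤ 10) - P(X ≤ 5)
                   = F(10) - F(5)
                   = 0.859477 - 0.049661
                   = 0.809816

This means approximately 81.0% of outcomes fall in the interval [6, 10].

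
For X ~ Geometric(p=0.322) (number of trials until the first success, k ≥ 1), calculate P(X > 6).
0.097136

We have X ~ Geometric(p=0.322) (number of trials until the first success, k ≥ 1).

P(X > 6) = 1 - P(X ≤ 6)
                = 1 - F(6)
                = 1 - 0.902864
                = 0.097136

So there's approximately a 9.7% chance that X exceeds 6.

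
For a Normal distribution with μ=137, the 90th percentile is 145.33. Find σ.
σ = 6.4999

For X ~ Normal(μ, σ), the p-th percentile satisfies x = μ + z_p × σ,
where z_p = Φ⁻¹(p) is the standard normal quantile.

Step 1: z_{0.9} = Φ⁻¹(0.9) = 1.2816

Step 2: Solve for σ:
145.33 = 137 + 1.2816 × σ
σ = (145.33 - 137) / 1.2816
σ = 8.33 / 1.2816
σ = 6.4999

Verification: μ + z × σ = 137 + 1.2816 × 6.4999 = 145.33 ✓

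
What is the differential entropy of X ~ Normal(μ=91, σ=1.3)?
1.6813 nats

We have X ~ Normal(μ=91, σ=1.3).

The differential entropy measures the uncertainty or information content of the distribution.

For a Normal distribution with μ=91, σ=1.3:
h(X) = 1.6813 nats

(In bits, this would be 2.4256 bits.)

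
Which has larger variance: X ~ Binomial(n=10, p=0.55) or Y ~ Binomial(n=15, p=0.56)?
Y has larger variance (3.6960 > 2.4750)

Compute the variance for each distribution:

X ~ Binomial(n=10, p=0.55):
Var(X) = 2.4750

Y ~ Binomial(n=15, p=0.56):
Var(Y) = 3.6960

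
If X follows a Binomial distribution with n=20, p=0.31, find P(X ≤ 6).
0.569466

We have X ~ Binomial(n=20, p=0.31).

The CDF gives us P(X ≤ k).

Using the CDF:
P(X ≤ 6) = 0.569466

This means there's approximately a 56.9% chance that X is at most 6.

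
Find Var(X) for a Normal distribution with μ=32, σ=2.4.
5.7600

We have X ~ Normal(μ=32, σ=2.4).

For a Normal distribution with μ=32, σ=2.4:
Var(X) = 5.7600

The variance measures the spread of the distribution around the mean.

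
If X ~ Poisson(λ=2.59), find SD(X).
1.6093

We have X ~ Poisson(λ=2.59).

For a Poisson distribution with λ=2.59:
σ = √Var(X) = 1.6093

The standard deviation is the square root of the variance.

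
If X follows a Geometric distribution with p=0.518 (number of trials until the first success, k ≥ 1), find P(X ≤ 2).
0.767676

We have X ~ Geometric(p=0.518) (number of trials until the first success, k ≥ 1).

The CDF gives us P(X ≤ k).

Using the CDF:
P(X ≤ 2) = 0.767676

This means there's approximately a 76.8% chance that X is at most 2.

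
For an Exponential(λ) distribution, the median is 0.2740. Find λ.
λ = 2.5297

For X ~ Exponential(λ), the CDF is F(x) = 1 - e^(-λx).
The median m satisfies F(m) = 0.5:
1 - e^(-λm) = 0.5
e^(-λm) = 0.5
λm = ln(2)
m = ln(2) / λ

Given m = 0.2740:
λ = ln(2) / 0.2740 = 0.693147 / 0.2740 = 2.5297

Verification: ln(2) / 2.5297 = 0.2740 ✓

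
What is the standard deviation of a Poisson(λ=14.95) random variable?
3.8665

We have X ~ Poisson(λ=14.95).

For a Poisson distribution with λ=14.95:
σ = √Var(X) = 3.8665

The standard deviation is the square root of the variance.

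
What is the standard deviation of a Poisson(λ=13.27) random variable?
3.6428

We have X ~ Poisson(λ=13.27).

For a Poisson distribution with λ=13.27:
σ = √Var(X) = 3.6428

The standard deviation is the square root of the variance.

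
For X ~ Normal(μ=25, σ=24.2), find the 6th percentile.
-12.6255

We have X ~ Normal(μ=25, σ=24.2).

We want to find x such that P(X ≤ x) = 0.06.

This is the 6th percentile, which means 6% of values fall below this point.

Using the inverse CDF (quantile function):
x = F⁻¹(0.06) = -12.6255

Verification: P(X ≤ -12.6255) = 0.06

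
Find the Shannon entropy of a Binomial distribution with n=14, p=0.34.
1.9873 nats

We have X ~ Binomial(n=14, p=0.34).

The Shannon entropy measures the uncertainty or information content of the distribution.

For a Binomial distribution with n=14, p=0.34:
H(X) = 1.9873 nats

(In bits, this would be 2.8671 bits.)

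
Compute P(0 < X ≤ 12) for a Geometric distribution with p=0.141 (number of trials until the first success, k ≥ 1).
0.838595

We have X ~ Geometric(p=0.141) (number of trials until the first success, k ≥ 1).

To find P(0 < X ≤ 12), we use:
P(0 < X ≤ 12) = P(X ≤ 12) - P(X ≤ 0)
                 = F(12) - F(0)
                 = 0.838595 - 0.000000
                 = 0.838595

So there's approximately a 83.9% chance that X falls in this range.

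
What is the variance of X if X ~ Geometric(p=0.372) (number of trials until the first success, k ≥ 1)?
4.5381

We have X ~ Geometric(p=0.372) (number of trials until the first success, k ≥ 1).

For a Geometric distribution with p=0.372 (number of trials until the first success, k ≥ 1):
Var(X) = 4.5381

The variance measures the spread of the distribution around the mean.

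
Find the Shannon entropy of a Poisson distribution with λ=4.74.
2.1764 nats

We have X ~ Poisson(λ=4.74).

The Shannon entropy measures the uncertainty or information content of the distribution.

For a Poisson distribution with λ=4.74:
H(X) = 2.1764 nats

(In bits, this would be 3.1399 bits.)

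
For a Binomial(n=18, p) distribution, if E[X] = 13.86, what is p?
p = 0.77

For a Binomial(n, p) distribution:
E[X] = n × p

Given n = 18 and E[X] = 13.86:
13.86 = 18 × p
p = 13.86 / 18 = 0.77

Verification: Binomial(18, 0.77) has E[X] = 13.86 ✓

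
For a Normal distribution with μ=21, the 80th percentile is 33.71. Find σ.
σ = 15.1018

For X ~ Normal(μ, σ), the p-th percentile satisfies x = μ + z_p × σ,
where z_p = Φ⁻¹(p) is the standard normal quantile.

Step 1: z_{0.8} = Φ⁻¹(0.8) = 0.8416

Step 2: Solve for σ:
33.71 = 21 + 0.8416 × σ
σ = (33.71 - 21) / 0.8416
σ = 12.71 / 0.8416
σ = 15.1018

Verification: μ + z × σ = 21 + 0.8416 × 15.1018 = 33.71 ✓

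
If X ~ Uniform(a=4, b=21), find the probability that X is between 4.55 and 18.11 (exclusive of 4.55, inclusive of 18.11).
0.797647

We have X ~ Uniform(a=4, b=21).

To find P(4.55 < X ≤ 18.11), we use:
P(4.55 < X ≤ 18.11) = P(X ≤ 18.11) - P(X ≤ 4.55)
                 = F(18.11) - F(4.55)
                 = 0.830000 - 0.032353
                 = 0.797647

So there's approximately a 79.8% chance that X falls in this range.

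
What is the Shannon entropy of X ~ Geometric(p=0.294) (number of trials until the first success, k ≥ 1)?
2.0602 nats

We have X ~ Geometric(p=0.294) (number of trials until the first success, k ≥ 1).

The Shannon entropy measures the uncertainty or information content of the distribution.

For a Geometric distribution with p=0.294 (number of trials until the first success, k ≥ 1):
H(X) = 2.0602 nats

(In bits, this would be 2.9722 bits.)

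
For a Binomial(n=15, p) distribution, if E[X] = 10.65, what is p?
p = 0.71

For a Binomial(n, p) distribution:
E[X] = n × p

Given n = 15 and E[X] = 10.65:
10.65 = 15 × p
p = 10.65 / 15 = 0.71

Verification: Binomial(15, 0.71) has E[X] = 10.65 ✓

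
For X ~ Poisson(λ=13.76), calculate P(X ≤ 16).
0.776324

We have X ~ Poisson(λ=13.76).

The CDF gives us P(X ≤ k).

Using the CDF:
P(X ≤ 16) = 0.776324

This means there's approximately a 77.6% chance that X is at most 16.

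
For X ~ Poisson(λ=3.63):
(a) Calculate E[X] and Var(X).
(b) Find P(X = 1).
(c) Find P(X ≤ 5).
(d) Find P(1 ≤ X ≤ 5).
(a) E[X] = 3.6300, Var(X) = 3.6300
(b) P(X = 1) = 0.096254
(c) P(X ≤ 5) = 0.839964
(d) P(1 ≤ X ≤ 5) = 0.813448

We have X ~ Poisson(λ=3.63).

(a) Moments:
E[X] = 3.6300
Var(X) = 3.6300
σ = √Var(X) = 1.9053

(b) Point probability using PMF:
P(X = 1) = 0.096254

(c) Cumulative probability using CDF:
P(X ≤ 5) = F(5) = 0.839964

(d) Range probability:
P(1 ≤ X ≤ 5) = P(X ≤ 5) - P(X ≤ 0)
                   = F(5) - F(0)
                   = 0.839964 - 0.026516
                   = 0.813448

This means approximately 81.3% of outcomes fall in the interval [1, 5].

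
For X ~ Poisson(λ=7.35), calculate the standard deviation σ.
2.7111

We have X ~ Poisson(λ=7.35).

For a Poisson distribution with λ=7.35:
σ = √Var(X) = 2.7111

The standard deviation is the square root of the variance.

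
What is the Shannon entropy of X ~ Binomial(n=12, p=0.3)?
1.8729 nats

We have X ~ Binomial(n=12, p=0.3).

The Shannon entropy measures the uncertainty or information content of the distribution.

For a Binomial distribution with n=12, p=0.3:
H(X) = 1.8729 nats

(In bits, this would be 2.7021 bits.)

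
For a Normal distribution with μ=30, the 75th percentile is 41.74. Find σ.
σ = 17.4058

For X ~ Normal(μ, σ), the p-th percentile satisfies x = μ + z_p × σ,
where z_p = Φ⁻¹(p) is the standard normal quantile.

Step 1: z_{0.75} = Φ⁻¹(0.75) = 0.6745

Step 2: Solve for σ:
41.74 = 30 + 0.6745 × σ
σ = (41.74 - 30) / 0.6745
σ = 11.74 / 0.6745
σ = 17.4058

Verification: μ + z × σ = 30 + 0.6745 × 17.4058 = 41.74 ✓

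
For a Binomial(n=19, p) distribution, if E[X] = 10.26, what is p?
p = 0.54

For a Binomial(n, p) distribution:
E[X] = n × p

Given n = 19 and E[X] = 10.26:
10.26 = 19 × p
p = 10.26 / 19 = 0.54

Verification: Binomial(19, 0.54) has E[X] = 10.26 ✓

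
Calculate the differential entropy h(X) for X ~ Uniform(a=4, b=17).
2.5649 nats

We have X ~ Uniform(a=4, b=17).

The differential entropy measures the uncertainty or information content of the distribution.

For a Uniform distribution with a=4, b=17:
h(X) = 2.5649 nats

(In bits, this would be 3.7004 bits.)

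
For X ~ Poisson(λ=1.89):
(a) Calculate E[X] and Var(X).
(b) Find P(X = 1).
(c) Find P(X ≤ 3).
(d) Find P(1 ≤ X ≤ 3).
(a) E[X] = 1.8900, Var(X) = 1.8900
(b) P(X = 1) = 0.285526
(c) P(X ≤ 3) = 0.876407
(d) P(1 ≤ X ≤ 3) = 0.725335

We have X ~ Poisson(λ=1.89).

(a) Moments:
E[X] = 1.8900
Var(X) = 1.8900
σ = √Var(X) = 1.3748

(b) Point probability using PMF:
P(X = 1) = 0.285526

(c) Cumulative probability using CDF:
P(X ≤ 3) = F(3) = 0.876407

(d) Range probability:
P(1 ≤ X ≤ 3) = P(X ≤ 3) - P(X ≤ 0)
                   = F(3) - F(0)
                   = 0.876407 - 0.151072
                   = 0.725335

This means approximately 72.5% of outcomes fall in the interval [1, 3].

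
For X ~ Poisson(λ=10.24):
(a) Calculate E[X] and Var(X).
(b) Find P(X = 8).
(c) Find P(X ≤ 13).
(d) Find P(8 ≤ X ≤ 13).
(a) E[X] = 10.2400, Var(X) = 10.2400
(b) P(X = 8) = 0.107079
(c) P(X ≤ 13) = 0.846344
(d) P(8 ≤ X ≤ 13) = 0.646969

We have X ~ Poisson(λ=10.24).

(a) Moments:
E[X] = 10.2400
Var(X) = 10.2400
σ = √Var(X) = 3.2000

(b) Point probability using PMF:
P(X = 8) = 0.107079

(c) Cumulative probability using CDF:
P(X ≤ 13) = F(13) = 0.846344

(d) Range probability:
P(8 ≤ X ≤ 13) = P(X ≤ 13) - P(X ≤ 7)
                   = F(13) - F(7)
                   = 0.846344 - 0.199375
                   = 0.646969

This means approximately 64.7% of outcomes fall in the interval [8, 13].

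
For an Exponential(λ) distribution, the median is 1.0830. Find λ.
λ = 0.6400

For X ~ Exponential(λ), the CDF is F(x) = 1 - e^(-λx).
The median m satisfies F(m) = 0.5:
1 - e^(-λm) = 0.5
e^(-λm) = 0.5
λm = ln(2)
m = ln(2) / λ

Given m = 1.0830:
λ = ln(2) / 1.0830 = 0.693147 / 1.0830 = 0.6400

Verification: ln(2) / 0.6400 = 1.0830 ✓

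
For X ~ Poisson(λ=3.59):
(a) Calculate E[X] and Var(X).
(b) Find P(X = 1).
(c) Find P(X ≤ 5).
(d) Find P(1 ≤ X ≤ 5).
(a) E[X] = 3.5900, Var(X) = 3.5900
(b) P(X = 1) = 0.099078
(c) P(X ≤ 5) = 0.845493
(d) P(1 ≤ X ≤ 5) = 0.817894

We have X ~ Poisson(λ=3.59).

(a) Moments:
E[X] = 3.5900
Var(X) = 3.5900
σ = √Var(X) = 1.8947

(b) Point probability using PMF:
P(X = 1) = 0.099078

(c) Cumulative probability using CDF:
P(X ≤ 5) = F(5) = 0.845493

(d) Range probability:
P(1 ≤ X ≤ 5) = P(X ≤ 5) - P(X ≤ 0)
                   = F(5) - F(0)
                   = 0.845493 - 0.027598
                   = 0.817894

This means approximately 81.8% of outcomes fall in the interval [1, 5].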